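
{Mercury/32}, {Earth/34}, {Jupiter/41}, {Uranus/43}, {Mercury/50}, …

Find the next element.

Planet goes Mercury, Earth, Jupiter, Uranus, Mercury → Earth (repeats Mercury → Earth → Jupiter → Uranus).
For the second coordinate, alternating steps +2, +7, +2, +7, …: 32, 34, 41, 43, 50 → 52.
Combining the parts gives {Earth/52}.

{Earth/52}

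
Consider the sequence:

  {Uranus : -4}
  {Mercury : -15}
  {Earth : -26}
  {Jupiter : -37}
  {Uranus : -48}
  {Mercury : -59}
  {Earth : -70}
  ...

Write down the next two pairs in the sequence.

{Jupiter : -81}, {Uranus : -92}

Planet: Uranus, Mercury, Earth, Jupiter, Uranus, Mercury, Earth → Jupiter → Uranus (repeats Uranus → Mercury → Earth → Jupiter).
For the second coordinate, −11 each step: -4, -15, -26, -37, -48, -59, -70 → -81 → -92.
So the next two pairs are {Jupiter : -81} and {Uranus : -92}.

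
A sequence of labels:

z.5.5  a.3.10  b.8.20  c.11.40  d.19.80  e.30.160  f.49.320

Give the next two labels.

For the letter, letters move forward 1 place in the alphabet, wrapping Z→A: z, a, b, c, d, e, f → g → h.
Second component: each term is the sum of the two before it, so 5, 3, 8, 11, 19, 30, 49 → 79 → 128.
Third component: ×2 each step; 5, 10, 20, 40, 80, 160, 320 → 640 → 1280.
Putting the parts together: g.79.640 and then h.128.1280.

g.79.640 then h.128.1280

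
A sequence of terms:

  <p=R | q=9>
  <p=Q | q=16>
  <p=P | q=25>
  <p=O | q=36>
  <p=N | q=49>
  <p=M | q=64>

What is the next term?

<p=L | q=81>

P: letters move back 1 place in the alphabet; R, Q, P, O, N, M → L.
Q: perfect squares: 3², 4², 5², …, so 9, 16, 25, 36, 49, 64 → 81.
Putting it together: <p=L | q=81>.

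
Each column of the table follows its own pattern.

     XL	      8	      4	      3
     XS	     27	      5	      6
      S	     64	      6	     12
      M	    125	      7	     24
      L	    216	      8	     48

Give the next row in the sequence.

XL  343  9  96

Size: runs through clothing sizes XS→XL, so XL, XS, S, M, L → XL.
Second component — perfect cubes: 2³, 3³, 4³, …: 8, 27, 64, 125, 216 → 343.
Third component goes 4, 5, 6, 7, 8 → 9 (+1 each step).
Fourth component goes 3, 6, 12, 24, 48 → 96 (×2 each step).
So the next row is XL  343  9  96.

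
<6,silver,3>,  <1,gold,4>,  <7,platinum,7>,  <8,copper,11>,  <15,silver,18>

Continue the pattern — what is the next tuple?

<23,gold,29>

First entry: 6, 1, 7, 8, 15 → 23 (each term is the sum of the two before it).
Metal: repeats silver → gold → platinum → copper; silver, gold, platinum, copper, silver → gold.
Third entry: each term is the sum of the two before it, so 3, 4, 7, 11, 18 → 29.
Putting it together: <23,gold,29>.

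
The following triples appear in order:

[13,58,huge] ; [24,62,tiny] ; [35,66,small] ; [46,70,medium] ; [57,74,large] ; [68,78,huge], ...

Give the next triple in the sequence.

First coordinate — +11 each step: 13, 24, 35, 46, 57, 68 → 79.
Second coordinate: 58, 62, 66, 70, 74, 78 → 82 (+4 each step).
Size: huge, tiny, small, medium, large, huge → tiny (repeats huge → tiny → small → medium → large).
Combining the parts gives [79,82,tiny].

[79,82,tiny]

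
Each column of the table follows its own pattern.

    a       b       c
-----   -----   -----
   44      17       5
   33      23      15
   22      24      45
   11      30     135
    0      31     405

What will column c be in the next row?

Column c: ×3 each step, so 5, 15, 45, 135, 405 → 1215.

1215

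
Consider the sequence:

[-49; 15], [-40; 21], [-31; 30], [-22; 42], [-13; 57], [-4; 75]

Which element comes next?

First slot — +9 each step: -49, -40, -31, -22, -13, -4 → 5.
Second slot: differences are 6, 9, 12, … (increasing by 3 each time), so 15, 21, 30, 42, 57, 75 → 96.
So the next element is [5; 96].

[5; 96]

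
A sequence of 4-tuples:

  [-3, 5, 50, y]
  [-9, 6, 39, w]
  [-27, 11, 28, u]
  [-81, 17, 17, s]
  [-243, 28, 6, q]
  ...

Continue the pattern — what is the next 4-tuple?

First value — ×3 each step: -3, -9, -27, -81, -243 → -729.
Second value — each term is the sum of the two before it: 5, 6, 11, 17, 28 → 45.
Third value goes 50, 39, 28, 17, 6 → -5 (−11 each step).
Letter — letters move back 2 places in the alphabet: y, w, u, s, q → o.
Combining the parts gives [-729, 45, -5, o].

[-729, 45, -5, o]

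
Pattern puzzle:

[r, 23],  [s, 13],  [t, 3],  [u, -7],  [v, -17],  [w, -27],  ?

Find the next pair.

Letter: letters move forward 1 place in the alphabet; r, s, t, u, v, w → x.
Second entry: −10 each step; 23, 13, 3, -7, -17, -27 → -37.
So the next pair is [x, -37].

[x, -37]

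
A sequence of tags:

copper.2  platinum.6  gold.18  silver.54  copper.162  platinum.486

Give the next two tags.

Metal — repeats copper → platinum → gold → silver: copper, platinum, gold, silver, copper, platinum → gold → silver.
Second component: 2, 6, 18, 54, 162, 486 → 1458 → 4374 (×3 each step).
So the next two tags are gold.1458 and silver.4374.

gold.1458 then silver.4374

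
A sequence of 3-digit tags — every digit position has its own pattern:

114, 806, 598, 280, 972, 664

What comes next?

For the first digit, −3 each step, mod 10: 1, 8, 5, 2, 9, 6 → 3.
Second digit goes 1, 0, 9, 8, 7, 6 → 5 (−1 each step, mod 10).
For the third digit, +2 each step, mod 10: 4, 6, 8, 0, 2, 4 → 6.
Combining the parts gives 356.

356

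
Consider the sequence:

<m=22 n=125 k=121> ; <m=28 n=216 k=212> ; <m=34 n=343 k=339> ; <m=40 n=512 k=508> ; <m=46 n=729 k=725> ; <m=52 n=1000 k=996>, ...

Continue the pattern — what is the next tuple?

<m=58 n=1331 k=1327>

For the m, +6 each step: 22, 28, 34, 40, 46, 52 → 58.
N: perfect cubes: 5³, 6³, 7³, …, so 125, 216, 343, 512, 729, 1000 → 1331.
K: always 4 less than the n; 121, 212, 339, 508, 725, 996 → 1327.
So the next tuple is <m=58 n=1331 k=1327>.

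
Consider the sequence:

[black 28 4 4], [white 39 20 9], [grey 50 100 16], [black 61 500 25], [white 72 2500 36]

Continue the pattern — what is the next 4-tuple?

[grey 83 12500 49]

Shade goes black, white, grey, black, white → grey (repeats black → white → grey).
Second component: +11 each step; 28, 39, 50, 61, 72 → 83.
Third component: 4, 20, 100, 500, 2500 → 12500 (×5 each step).
Fourth component goes 4, 9, 16, 25, 36 → 49 (perfect squares: 2², 3², 4², …).
So the next 4-tuple is [grey 83 12500 49].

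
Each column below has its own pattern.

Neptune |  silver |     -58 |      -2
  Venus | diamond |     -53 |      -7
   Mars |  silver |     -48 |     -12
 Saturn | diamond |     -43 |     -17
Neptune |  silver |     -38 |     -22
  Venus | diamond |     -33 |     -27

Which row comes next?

Mars  silver  -28  -32

Planet: repeats Neptune → Venus → Mars → Saturn, so Neptune, Venus, Mars, Saturn, Neptune, Venus → Mars.
Rank — alternates silver ↔ diamond: silver, diamond, silver, diamond, silver, diamond → silver.
Third component: +5 each step, so -58, -53, -48, -43, -38, -33 → -28.
For the fourth component, −5 each step: -2, -7, -12, -17, -22, -27 → -32.
So the next row is Mars  silver  -28  -32.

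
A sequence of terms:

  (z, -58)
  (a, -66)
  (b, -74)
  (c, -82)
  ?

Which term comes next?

Letter: letters move forward 1 place in the alphabet, wrapping Z→A; z, a, b, c → d.
Second coordinate goes -58, -66, -74, -82 → -90 (−8 each step).
Putting it together: (d, -90).

(d, -90)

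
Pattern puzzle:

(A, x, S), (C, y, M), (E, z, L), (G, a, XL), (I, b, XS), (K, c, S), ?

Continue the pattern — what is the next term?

First letter: A, C, E, G, I, K → M (letters move forward 2 places in the alphabet).
Second letter: letters move forward 1 place in the alphabet, wrapping Z→A, so x, y, z, a, b, c → d.
Size — repeats S → M → L → XL → XS: S, M, L, XL, XS, S → M.
So the next term is (M, d, M).

(M, d, M)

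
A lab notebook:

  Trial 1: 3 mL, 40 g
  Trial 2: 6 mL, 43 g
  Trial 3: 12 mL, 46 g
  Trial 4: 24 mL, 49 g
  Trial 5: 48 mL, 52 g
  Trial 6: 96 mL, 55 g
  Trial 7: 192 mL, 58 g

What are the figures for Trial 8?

384 mL, 61 g

ML: 3, 6, 12, 24, 48, 96, 192 → 384 (×2 each step).
For the g, +3 each step: 40, 43, 46, 49, 52, 55, 58 → 61.
Putting it together: 384 mL, 61 g.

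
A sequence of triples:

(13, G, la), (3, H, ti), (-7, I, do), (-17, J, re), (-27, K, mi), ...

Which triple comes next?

(-37, L, fa)

For the first part, −10 each step: 13, 3, -7, -17, -27 → -37.
Letter goes G, H, I, J, K → L (letters move forward 1 place in the alphabet).
Note — runs through the solfège scale do→ti: la, ti, do, re, mi → fa.
Putting it together: (-37, L, fa).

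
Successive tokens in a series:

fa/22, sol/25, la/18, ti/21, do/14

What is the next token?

re/17

Note goes fa, sol, la, ti, do → re (runs through the solfège scale do→ti).
Second component: 22, 25, 18, 21, 14 → 17 (alternating steps +3, −7, +3, −7, …).
Combining the parts gives re/17.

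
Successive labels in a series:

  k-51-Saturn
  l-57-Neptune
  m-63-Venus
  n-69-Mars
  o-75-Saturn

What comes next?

Letter: letters move forward 1 place in the alphabet, so k, l, m, n, o → p.
Second component: +6 each step; 51, 57, 63, 69, 75 → 81.
Planet: Saturn, Neptune, Venus, Mars, Saturn → Neptune (repeats Saturn → Neptune → Venus → Mars).
So the next label is p-81-Neptune.

p-81-Neptune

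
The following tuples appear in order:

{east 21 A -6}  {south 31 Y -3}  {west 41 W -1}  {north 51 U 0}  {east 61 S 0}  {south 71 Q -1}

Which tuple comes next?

Direction — repeats east → south → west → north: east, south, west, north, east, south → west.
Second part — +10 each step: 21, 31, 41, 51, 61, 71 → 81.
Letter goes A, Y, W, U, S, Q → O (letters move back 2 places in the alphabet, wrapping A→Z).
Fourth part goes -6, -3, -1, 0, 0, -1 → -3 (differences are 3, 2, 1, … (decreasing by 1 each time)).
Combining the parts gives {west 81 O -3}.

{west 81 O -3}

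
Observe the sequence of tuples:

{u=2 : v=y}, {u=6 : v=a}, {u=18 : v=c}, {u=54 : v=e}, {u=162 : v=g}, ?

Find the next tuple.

U goes 2, 6, 18, 54, 162 → 486 (×3 each step).
V: y, a, c, e, g → i (letters move forward 2 places in the alphabet, wrapping Z→A).
Combining the parts gives {u=486 : v=i}.

{u=486 : v=i}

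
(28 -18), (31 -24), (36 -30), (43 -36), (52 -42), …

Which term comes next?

First entry goes 28, 31, 36, 43, 52 → 63 (differences are 3, 5, 7, … (increasing by 2 each time)).
Second entry: −6 each step; -18, -24, -30, -36, -42 → -48.
Combining the parts gives (63 -48).

(63 -48)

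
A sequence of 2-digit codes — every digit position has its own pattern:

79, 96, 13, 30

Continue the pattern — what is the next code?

For the first digit, +2 each step, mod 10: 7, 9, 1, 3 → 5.
For the second digit, −3 each step, mod 10: 9, 6, 3, 0 → 7.
Putting it together: 57.

57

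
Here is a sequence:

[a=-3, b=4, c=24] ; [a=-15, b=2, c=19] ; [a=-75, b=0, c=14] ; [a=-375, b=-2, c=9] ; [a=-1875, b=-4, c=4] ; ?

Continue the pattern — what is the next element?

A: ×5 each step; -3, -15, -75, -375, -1875 → -9375.
B — −2 each step: 4, 2, 0, -2, -4 → -6.
C: −5 each step; 24, 19, 14, 9, 4 → -1.
Putting it together: [a=-9375, b=-6, c=-1].

[a=-9375, b=-6, c=-1]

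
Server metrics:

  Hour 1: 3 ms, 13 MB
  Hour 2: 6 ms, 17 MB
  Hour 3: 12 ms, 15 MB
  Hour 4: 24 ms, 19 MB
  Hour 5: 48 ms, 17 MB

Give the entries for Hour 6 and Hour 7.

Ms goes 3, 6, 12, 24, 48 → 96 → 192 (×2 each step).
MB: alternating steps +4, −2, +4, −2, …; 13, 17, 15, 19, 17 → 21 → 19.
Putting the parts together: 96 ms, 21 MB and then 192 ms, 19 MB.

96 ms, 21 MB; 192 ms, 19 MB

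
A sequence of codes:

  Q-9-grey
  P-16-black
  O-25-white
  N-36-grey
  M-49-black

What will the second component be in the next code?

For the letter, letters move back 1 place in the alphabet: Q, P, O, N, M → L.
Second component: perfect squares: 3², 4², 5², …, so 9, 16, 25, 36, 49 → 64.
Shade: repeats grey → black → white; grey, black, white, grey, black → white.

64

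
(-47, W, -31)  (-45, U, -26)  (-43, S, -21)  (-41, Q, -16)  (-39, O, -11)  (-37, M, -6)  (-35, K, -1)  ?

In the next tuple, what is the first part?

-33

For the first part, +2 each step: -47, -45, -43, -41, -39, -37, -35 → -33.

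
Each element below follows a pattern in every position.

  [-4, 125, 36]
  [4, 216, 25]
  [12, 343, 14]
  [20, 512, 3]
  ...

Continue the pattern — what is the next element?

First entry: +8 each step; -4, 4, 12, 20 → 28.
Second entry: perfect cubes: 5³, 6³, 7³, …, so 125, 216, 343, 512 → 729.
Third entry — −11 each step: 36, 25, 14, 3 → -8.
So the next element is [28, 729, -8].

[28, 729, -8]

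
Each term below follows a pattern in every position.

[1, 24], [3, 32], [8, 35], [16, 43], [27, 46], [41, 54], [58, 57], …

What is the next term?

First component goes 1, 3, 8, 16, 27, 41, 58 → 78 (differences are 2, 5, 8, … (increasing by 3 each time)).
Second component: alternating steps +8, +3, +8, +3, …, so 24, 32, 35, 43, 46, 54, 57 → 65.
Combining the parts gives [78, 65].

[78, 65]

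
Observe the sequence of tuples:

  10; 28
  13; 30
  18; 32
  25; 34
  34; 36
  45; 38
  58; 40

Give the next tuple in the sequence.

73; 42

First value: differences are 3, 5, 7, … (increasing by 2 each time), so 10, 13, 18, 25, 34, 45, 58 → 73.
For the second value, +2 each step: 28, 30, 32, 34, 36, 38, 40 → 42.
Combining the parts gives 73; 42.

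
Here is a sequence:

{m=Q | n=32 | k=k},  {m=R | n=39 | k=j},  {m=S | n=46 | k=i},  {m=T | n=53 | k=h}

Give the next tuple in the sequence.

{m=U | n=60 | k=g}

For the m, letters move forward 1 place in the alphabet: Q, R, S, T → U.
N: 32, 39, 46, 53 → 60 (+7 each step).
K: k, j, i, h → g (letters move back 1 place in the alphabet).
Putting it together: {m=U | n=60 | k=g}.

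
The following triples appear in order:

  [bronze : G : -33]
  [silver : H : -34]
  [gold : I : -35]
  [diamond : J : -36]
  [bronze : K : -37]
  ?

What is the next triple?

[silver : L : -38]

Rank: bronze, silver, gold, diamond, bronze → silver (repeats bronze → silver → gold → diamond).
For the letter, letters move forward 1 place in the alphabet: G, H, I, J, K → L.
Third coordinate: -33, -34, -35, -36, -37 → -38 (−1 each step).
Putting it together: [silver : L : -38].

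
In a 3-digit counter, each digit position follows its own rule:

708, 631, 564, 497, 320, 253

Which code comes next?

First digit goes 7, 6, 5, 4, 3, 2 → 1 (−1 each step, mod 10).
For the second digit, +3 each step, mod 10: 0, 3, 6, 9, 2, 5 → 8.
For the third digit, +3 each step, mod 10: 8, 1, 4, 7, 0, 3 → 6.
Combining the parts gives 186.

186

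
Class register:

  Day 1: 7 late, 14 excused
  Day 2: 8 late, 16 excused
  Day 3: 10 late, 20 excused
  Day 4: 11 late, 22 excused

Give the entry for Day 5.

Late goes 7, 8, 10, 11 → 13 (alternating steps +1, +2, +1, +2, …).
Excused: always 2 × the late, so 14, 16, 20, 22 → 26.
Combining the parts gives 13 late, 26 excused.

13 late, 26 excused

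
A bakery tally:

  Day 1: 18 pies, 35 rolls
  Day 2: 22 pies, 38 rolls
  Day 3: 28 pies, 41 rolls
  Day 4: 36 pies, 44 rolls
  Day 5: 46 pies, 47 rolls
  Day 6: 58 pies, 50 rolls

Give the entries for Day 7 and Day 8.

72 pies, 53 rolls; 88 pies, 56 rolls

Pies — differences are 4, 6, 8, … (increasing by 2 each time): 18, 22, 28, 36, 46, 58 → 72 → 88.
Rolls: +3 each step, so 35, 38, 41, 44, 47, 50 → 53 → 56.
So the next two records are 72 pies, 53 rolls and 88 pies, 56 rolls.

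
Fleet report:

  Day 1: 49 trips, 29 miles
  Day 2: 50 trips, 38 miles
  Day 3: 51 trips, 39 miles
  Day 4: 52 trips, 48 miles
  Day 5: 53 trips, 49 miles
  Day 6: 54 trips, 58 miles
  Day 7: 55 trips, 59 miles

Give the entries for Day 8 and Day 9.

56 trips, 68 miles; 57 trips, 69 miles

For the trips, +1 each step: 49, 50, 51, 52, 53, 54, 55 → 56 → 57.
Miles: 29, 38, 39, 48, 49, 58, 59 → 68 → 69 (alternating steps +9, +1, +9, +1, …).
Putting the parts together: 56 trips, 68 miles and then 57 trips, 69 miles.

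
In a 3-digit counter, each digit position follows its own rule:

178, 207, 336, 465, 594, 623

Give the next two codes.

752, 881

First digit goes 1, 2, 3, 4, 5, 6 → 7 → 8 (+1 each step, mod 10).
Second digit: +3 each step, mod 10, so 7, 0, 3, 6, 9, 2 → 5 → 8.
Third digit: −1 each step, mod 10, so 8, 7, 6, 5, 4, 3 → 2 → 1.
Putting the parts together: 752 and then 881.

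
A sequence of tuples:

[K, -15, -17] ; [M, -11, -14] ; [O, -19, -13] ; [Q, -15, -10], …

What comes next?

Letter: letters move forward 2 places in the alphabet, so K, M, O, Q → S.
Second value: alternating steps +4, −8, +4, −8, …; -15, -11, -19, -15 → -23.
Third value — alternating steps +3, +1, +3, +1, …: -17, -14, -13, -10 → -9.
Putting it together: [S, -23, -9].

[S, -23, -9]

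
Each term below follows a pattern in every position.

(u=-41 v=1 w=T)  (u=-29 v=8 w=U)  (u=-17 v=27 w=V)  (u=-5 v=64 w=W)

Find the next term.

(u=7 v=125 w=X)

U: +12 each step, so -41, -29, -17, -5 → 7.
V goes 1, 8, 27, 64 → 125 (perfect cubes: 1³, 2³, 3³, …).
For the w, letters move forward 1 place in the alphabet: T, U, V, W → X.
Putting it together: (u=7 v=125 w=X).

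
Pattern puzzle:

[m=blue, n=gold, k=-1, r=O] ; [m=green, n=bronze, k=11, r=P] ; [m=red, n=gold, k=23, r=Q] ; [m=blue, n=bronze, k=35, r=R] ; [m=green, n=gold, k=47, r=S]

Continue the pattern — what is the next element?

M: blue, green, red, blue, green → red (repeats blue → green → red).
For the n, alternates gold ↔ bronze: gold, bronze, gold, bronze, gold → bronze.
K goes -1, 11, 23, 35, 47 → 59 (+12 each step).
R goes O, P, Q, R, S → T (letters move forward 1 place in the alphabet).
Putting it together: [m=red, n=bronze, k=59, r=T].

[m=red, n=bronze, k=59, r=T]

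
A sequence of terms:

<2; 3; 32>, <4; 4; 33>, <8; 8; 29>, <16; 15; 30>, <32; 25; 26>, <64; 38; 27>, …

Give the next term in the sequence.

<128; 54; 23>

First coordinate: ×2 each step; 2, 4, 8, 16, 32, 64 → 128.
Second coordinate: differences are 1, 4, 7, … (increasing by 3 each time), so 3, 4, 8, 15, 25, 38 → 54.
Third coordinate: alternating steps +1, −4, +1, −4, …, so 32, 33, 29, 30, 26, 27 → 23.
Putting it together: <128; 54; 23>.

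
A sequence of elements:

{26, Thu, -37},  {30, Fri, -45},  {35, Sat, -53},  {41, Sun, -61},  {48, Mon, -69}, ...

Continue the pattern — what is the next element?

For the first part, differences are 4, 5, 6, … (increasing by 1 each time): 26, 30, 35, 41, 48 → 56.
Day goes Thu, Fri, Sat, Sun, Mon → Tue (runs through the weekdays Mon→Sun).
Third part goes -37, -45, -53, -61, -69 → -77 (−8 each step).
So the next element is {56, Tue, -77}.

{56, Tue, -77}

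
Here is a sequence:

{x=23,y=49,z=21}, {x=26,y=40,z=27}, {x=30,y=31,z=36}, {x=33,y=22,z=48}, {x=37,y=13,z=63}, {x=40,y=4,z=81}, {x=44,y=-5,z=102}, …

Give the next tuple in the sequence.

X: alternating steps +3, +4, +3, +4, …, so 23, 26, 30, 33, 37, 40, 44 → 47.
For the y, −9 each step: 49, 40, 31, 22, 13, 4, -5 → -14.
Z: differences are 6, 9, 12, … (increasing by 3 each time), so 21, 27, 36, 48, 63, 81, 102 → 126.
So the next tuple is {x=47,y=-14,z=126}.

{x=47,y=-14,z=126}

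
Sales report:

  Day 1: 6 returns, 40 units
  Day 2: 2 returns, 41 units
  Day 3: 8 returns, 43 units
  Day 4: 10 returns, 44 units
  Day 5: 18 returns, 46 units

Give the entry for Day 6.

28 returns, 47 units

Returns: each term is the sum of the two before it, so 6, 2, 8, 10, 18 → 28.
Units: 40, 41, 43, 44, 46 → 47 (alternating steps +1, +2, +1, +2, …).
So the next line is 28 returns, 47 units.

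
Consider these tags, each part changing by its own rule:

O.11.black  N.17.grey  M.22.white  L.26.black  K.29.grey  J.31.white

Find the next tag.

I.32.black

Letter: letters move back 1 place in the alphabet; O, N, M, L, K, J → I.
Second component: differences are 6, 5, 4, … (decreasing by 1 each time), so 11, 17, 22, 26, 29, 31 → 32.
Shade goes black, grey, white, black, grey, white → black (repeats black → grey → white).
So the next tag is I.32.black.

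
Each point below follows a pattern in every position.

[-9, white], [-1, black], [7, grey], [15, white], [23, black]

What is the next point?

First part goes -9, -1, 7, 15, 23 → 31 (+8 each step).
For the shade, repeats white → black → grey: white, black, grey, white, black → grey.
Combining the parts gives [31, grey].

[31, grey]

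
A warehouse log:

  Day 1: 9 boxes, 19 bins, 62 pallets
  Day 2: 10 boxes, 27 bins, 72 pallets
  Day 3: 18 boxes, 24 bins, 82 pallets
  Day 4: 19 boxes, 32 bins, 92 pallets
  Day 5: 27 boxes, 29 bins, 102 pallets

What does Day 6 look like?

28 boxes, 37 bins, 112 pallets

Boxes goes 9, 10, 18, 19, 27 → 28 (alternating steps +1, +8, +1, +8, …).
Bins: alternating steps +8, −3, +8, −3, …, so 19, 27, 24, 32, 29 → 37.
Pallets — +10 each step: 62, 72, 82, 92, 102 → 112.
Putting it together: 28 boxes, 37 bins, 112 pallets.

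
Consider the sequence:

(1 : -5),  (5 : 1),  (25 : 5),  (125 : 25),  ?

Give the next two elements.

(625 : 125), (3125 : 625)

For the first coordinate, ×5 each step: 1, 5, 25, 125 → 625 → 3125.
Second coordinate — always the previous value of the first coordinate: -5, 1, 5, 25 → 125 → 625.
Putting the parts together: (625 : 125) and then (3125 : 625).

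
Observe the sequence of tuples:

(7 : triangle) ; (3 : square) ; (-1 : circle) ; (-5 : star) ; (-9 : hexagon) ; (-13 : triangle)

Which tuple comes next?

First value: −4 each step, so 7, 3, -1, -5, -9, -13 → -17.
For the shape, repeats triangle → square → circle → star → hexagon: triangle, square, circle, star, hexagon, triangle → square.
So the next tuple is (-17 : square).

(-17 : square)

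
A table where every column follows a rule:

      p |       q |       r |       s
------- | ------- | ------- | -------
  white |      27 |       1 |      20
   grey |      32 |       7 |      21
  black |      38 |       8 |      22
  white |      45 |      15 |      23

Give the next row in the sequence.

Column p: repeats white → grey → black; white, grey, black, white → grey.
Column q — differences are 5, 6, 7, … (increasing by 1 each time): 27, 32, 38, 45 → 53.
Column r: 1, 7, 8, 15 → 23 (each term is the sum of the two before it).
Column s: +1 each step, so 20, 21, 22, 23 → 24.
Combining the parts gives grey  53  23  24.

grey  53  23  24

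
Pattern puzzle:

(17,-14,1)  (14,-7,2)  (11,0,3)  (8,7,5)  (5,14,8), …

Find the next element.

(2,21,13)

First slot: 17, 14, 11, 8, 5 → 2 (−3 each step).
For the second slot, +7 each step: -14, -7, 0, 7, 14 → 21.
Third slot: 1, 2, 3, 5, 8 → 13 (each term is the sum of the two before it).
Combining the parts gives (2,21,13).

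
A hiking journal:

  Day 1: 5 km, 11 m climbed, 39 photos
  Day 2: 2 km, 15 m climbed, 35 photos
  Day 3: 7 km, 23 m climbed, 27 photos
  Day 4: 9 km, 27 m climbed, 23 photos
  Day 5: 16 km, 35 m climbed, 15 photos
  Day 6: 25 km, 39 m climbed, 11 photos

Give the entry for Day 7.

Km — each term is the sum of the two before it: 5, 2, 7, 9, 16, 25 → 41.
M climbed: 11, 15, 23, 27, 35, 39 → 47 (alternating steps +4, +8, +4, +8, …).
Photos — together with the m climbed always sums to 50: 39, 35, 27, 23, 15, 11 → 3.
Putting it together: 41 km, 47 m climbed, 3 photos.

41 km, 47 m climbed, 3 photos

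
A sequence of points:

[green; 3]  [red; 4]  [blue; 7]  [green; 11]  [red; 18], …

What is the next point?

[blue; 29]

Colour: repeats green → red → blue, so green, red, blue, green, red → blue.
Second component: 3, 4, 7, 11, 18 → 29 (each term is the sum of the two before it).
Combining the parts gives [blue; 29].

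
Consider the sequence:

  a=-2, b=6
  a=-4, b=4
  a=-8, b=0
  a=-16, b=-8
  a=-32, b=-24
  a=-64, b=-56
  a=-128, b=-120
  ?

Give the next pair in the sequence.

A goes -2, -4, -8, -16, -32, -64, -128 → -256 (×2 each step).
B — always 8 more than the a: 6, 4, 0, -8, -24, -56, -120 → -248.
So the next pair is a=-256, b=-248.

a=-256, b=-248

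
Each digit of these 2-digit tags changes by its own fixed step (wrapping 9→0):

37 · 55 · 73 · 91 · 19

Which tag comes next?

First digit — +2 each step, mod 10: 3, 5, 7, 9, 1 → 3.
For the second digit, −2 each step, mod 10: 7, 5, 3, 1, 9 → 7.
So the next tag is 37.

37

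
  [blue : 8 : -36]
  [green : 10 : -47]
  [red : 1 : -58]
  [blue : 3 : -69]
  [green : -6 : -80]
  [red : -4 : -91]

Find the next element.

[blue : -13 : -102]

Colour: repeats blue → green → red, so blue, green, red, blue, green, red → blue.
Second coordinate goes 8, 10, 1, 3, -6, -4 → -13 (alternating steps +2, −9, +2, −9, …).
Third coordinate: −11 each step, so -36, -47, -58, -69, -80, -91 → -102.
So the next element is [blue : -13 : -102].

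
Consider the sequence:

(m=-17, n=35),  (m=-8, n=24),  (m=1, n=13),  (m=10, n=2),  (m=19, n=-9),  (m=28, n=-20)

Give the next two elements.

(m=37, n=-31), (m=46, n=-42)

M: +9 each step, so -17, -8, 1, 10, 19, 28 → 37 → 46.
For the n, −11 each step: 35, 24, 13, 2, -9, -20 → -31 → -42.
So the next two elements are (m=37, n=-31) and (m=46, n=-42).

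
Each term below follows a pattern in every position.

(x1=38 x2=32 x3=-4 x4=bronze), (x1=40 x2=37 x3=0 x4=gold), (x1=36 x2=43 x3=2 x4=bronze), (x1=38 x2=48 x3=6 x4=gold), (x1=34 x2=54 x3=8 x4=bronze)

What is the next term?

(x1=36 x2=59 x3=12 x4=gold)

X1: alternating steps +2, −4, +2, −4, …; 38, 40, 36, 38, 34 → 36.
X2 — alternating steps +5, +6, +5, +6, …: 32, 37, 43, 48, 54 → 59.
X3 goes -4, 0, 2, 6, 8 → 12 (alternating steps +4, +2, +4, +2, …).
X4: alternates bronze ↔ gold; bronze, gold, bronze, gold, bronze → gold.
Putting it together: (x1=36 x2=59 x3=12 x4=gold).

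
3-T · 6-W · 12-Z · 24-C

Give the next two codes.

48-F, 96-I

For the first component, ×2 each step: 3, 6, 12, 24 → 48 → 96.
Letter goes T, W, Z, C → F → I (letters move forward 3 places in the alphabet, wrapping Z→A).
So the next two codes are 48-F and 96-I.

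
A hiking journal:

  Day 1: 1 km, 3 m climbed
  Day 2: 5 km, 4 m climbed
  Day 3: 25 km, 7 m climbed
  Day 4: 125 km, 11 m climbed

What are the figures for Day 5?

625 km, 18 m climbed

Km: ×5 each step; 1, 5, 25, 125 → 625.
M climbed — each term is the sum of the two before it: 3, 4, 7, 11 → 18.
Putting it together: 625 km, 18 m climbed.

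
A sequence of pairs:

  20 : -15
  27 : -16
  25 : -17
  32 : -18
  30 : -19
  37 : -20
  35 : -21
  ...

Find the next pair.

42 : -22

First part — alternating steps +7, −2, +7, −2, …: 20, 27, 25, 32, 30, 37, 35 → 42.
For the second part, −1 each step: -15, -16, -17, -18, -19, -20, -21 → -22.
So the next pair is 42 : -22.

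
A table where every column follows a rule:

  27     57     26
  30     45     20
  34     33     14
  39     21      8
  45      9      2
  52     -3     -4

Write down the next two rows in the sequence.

60  -15  -10; 69  -27  -16

First component: differences are 3, 4, 5, … (increasing by 1 each time), so 27, 30, 34, 39, 45, 52 → 60 → 69.
Second component — −12 each step: 57, 45, 33, 21, 9, -3 → -15 → -27.
Third component: 26, 20, 14, 8, 2, -4 → -10 → -16 (−6 each step).
Putting the parts together: 60  -15  -10 and then 69  -27  -16.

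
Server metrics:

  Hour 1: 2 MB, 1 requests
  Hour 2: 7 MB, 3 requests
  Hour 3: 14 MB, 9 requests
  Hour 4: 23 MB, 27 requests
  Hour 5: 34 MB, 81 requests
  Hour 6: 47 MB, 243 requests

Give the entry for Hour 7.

62 MB, 729 requests

MB — differences are 5, 7, 9, … (increasing by 2 each time): 2, 7, 14, 23, 34, 47 → 62.
Requests: ×3 each step; 1, 3, 9, 27, 81, 243 → 729.
Combining the parts gives 62 MB, 729 requests.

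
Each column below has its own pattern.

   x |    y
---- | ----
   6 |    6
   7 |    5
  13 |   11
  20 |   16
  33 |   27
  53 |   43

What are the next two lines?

86  70; 139  113

For the column x, each term is the sum of the two before it: 6, 7, 13, 20, 33, 53 → 86 → 139.
For the column y, each term is the sum of the two before it: 6, 5, 11, 16, 27, 43 → 70 → 113.
So the next two lines are 86  70 and 139  113.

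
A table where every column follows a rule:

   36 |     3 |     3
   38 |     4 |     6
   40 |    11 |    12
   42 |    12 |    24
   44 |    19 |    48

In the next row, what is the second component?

Second component — alternating steps +1, +7, +1, +7, …: 3, 4, 11, 12, 19 → 20.

20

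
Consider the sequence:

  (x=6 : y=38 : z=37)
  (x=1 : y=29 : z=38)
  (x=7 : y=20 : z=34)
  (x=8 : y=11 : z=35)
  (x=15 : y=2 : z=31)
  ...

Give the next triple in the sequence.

(x=23 : y=-7 : z=32)

For the x, each term is the sum of the two before it: 6, 1, 7, 8, 15 → 23.
Y: 38, 29, 20, 11, 2 → -7 (−9 each step).
Z: alternating steps +1, −4, +1, −4, …, so 37, 38, 34, 35, 31 → 32.
Putting it together: (x=23 : y=-7 : z=32).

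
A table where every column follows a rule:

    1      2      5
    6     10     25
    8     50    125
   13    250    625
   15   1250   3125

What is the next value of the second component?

6250

Second component: ×5 each step, so 2, 10, 50, 250, 1250 → 6250.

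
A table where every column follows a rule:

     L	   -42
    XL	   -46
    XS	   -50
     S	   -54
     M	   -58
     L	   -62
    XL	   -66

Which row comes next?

Size — repeats L → XL → XS → S → M: L, XL, XS, S, M, L, XL → XS.
Second component — −4 each step: -42, -46, -50, -54, -58, -62, -66 → -70.
Combining the parts gives XS  -70.

XS  -70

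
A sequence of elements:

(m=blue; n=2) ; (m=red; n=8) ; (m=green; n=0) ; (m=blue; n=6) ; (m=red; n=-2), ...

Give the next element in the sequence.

(m=green; n=4)

M goes blue, red, green, blue, red → green (repeats blue → red → green).
N: alternating steps +6, −8, +6, −8, …; 2, 8, 0, 6, -2 → 4.
So the next element is (m=green; n=4).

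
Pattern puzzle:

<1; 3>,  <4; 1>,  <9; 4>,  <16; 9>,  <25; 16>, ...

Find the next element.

First part goes 1, 4, 9, 16, 25 → 36 (perfect squares: 1², 2², 3², …).
Second part: always the previous value of the first part, so 3, 1, 4, 9, 16 → 25.
Putting it together: <36; 25>.

<36; 25>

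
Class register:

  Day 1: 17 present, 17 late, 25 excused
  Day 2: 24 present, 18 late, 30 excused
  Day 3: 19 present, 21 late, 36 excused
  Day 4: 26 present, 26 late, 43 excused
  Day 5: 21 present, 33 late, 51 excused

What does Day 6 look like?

28 present, 42 late, 60 excused

Present goes 17, 24, 19, 26, 21 → 28 (alternating steps +7, −5, +7, −5, …).
Late — differences are 1, 3, 5, … (increasing by 2 each time): 17, 18, 21, 26, 33 → 42.
Excused: differences are 5, 6, 7, … (increasing by 1 each time); 25, 30, 36, 43, 51 → 60.
Combining the parts gives 28 present, 42 late, 60 excused.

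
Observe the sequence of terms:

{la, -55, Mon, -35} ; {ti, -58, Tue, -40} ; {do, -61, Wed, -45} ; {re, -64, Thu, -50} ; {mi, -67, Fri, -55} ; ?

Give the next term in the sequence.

{fa, -70, Sat, -60}

Note: la, ti, do, re, mi → fa (runs through the solfège scale do→ti).
Second component: −3 each step; -55, -58, -61, -64, -67 → -70.
Day goes Mon, Tue, Wed, Thu, Fri → Sat (runs through the weekdays Mon→Sun).
Fourth component — −5 each step: -35, -40, -45, -50, -55 → -60.
So the next term is {fa, -70, Sat, -60}.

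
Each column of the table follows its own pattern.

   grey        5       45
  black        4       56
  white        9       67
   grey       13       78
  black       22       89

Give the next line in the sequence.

Shade: grey, black, white, grey, black → white (repeats grey → black → white).
Second component: each term is the sum of the two before it, so 5, 4, 9, 13, 22 → 35.
For the third component, +11 each step: 45, 56, 67, 78, 89 → 100.
Putting it together: white  35  100.

white  35  100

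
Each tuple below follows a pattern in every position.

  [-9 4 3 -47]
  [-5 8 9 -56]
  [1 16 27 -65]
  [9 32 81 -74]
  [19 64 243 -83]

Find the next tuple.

[31 128 729 -92]

First coordinate: differences are 4, 6, 8, … (increasing by 2 each time), so -9, -5, 1, 9, 19 → 31.
Second coordinate: ×2 each step; 4, 8, 16, 32, 64 → 128.
Third coordinate: ×3 each step, so 3, 9, 27, 81, 243 → 729.
Fourth coordinate: −9 each step, so -47, -56, -65, -74, -83 → -92.
So the next tuple is [31 128 729 -92].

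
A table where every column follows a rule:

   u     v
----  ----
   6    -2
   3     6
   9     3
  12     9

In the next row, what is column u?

21

Column u: each term is the sum of the two before it; 6, 3, 9, 12 → 21.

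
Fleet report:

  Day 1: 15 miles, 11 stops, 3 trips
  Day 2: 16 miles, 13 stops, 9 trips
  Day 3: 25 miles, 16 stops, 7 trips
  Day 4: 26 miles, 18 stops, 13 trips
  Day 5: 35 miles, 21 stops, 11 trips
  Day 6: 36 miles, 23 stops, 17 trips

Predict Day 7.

45 miles, 26 stops, 15 trips

Miles — alternating steps +1, +9, +1, +9, …: 15, 16, 25, 26, 35, 36 → 45.
Stops: alternating steps +2, +3, +2, +3, …, so 11, 13, 16, 18, 21, 23 → 26.
For the trips, alternating steps +6, −2, +6, −2, …: 3, 9, 7, 13, 11, 17 → 15.
Combining the parts gives 45 miles, 26 stops, 15 trips.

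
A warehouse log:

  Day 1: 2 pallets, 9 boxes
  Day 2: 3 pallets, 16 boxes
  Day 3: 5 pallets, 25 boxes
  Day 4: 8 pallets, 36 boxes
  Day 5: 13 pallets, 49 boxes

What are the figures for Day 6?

Pallets: 2, 3, 5, 8, 13 → 21 (each term is the sum of the two before it).
Boxes: 9, 16, 25, 36, 49 → 64 (perfect squares: 3², 4², 5², …).
Putting it together: 21 pallets, 64 boxes.

21 pallets, 64 boxes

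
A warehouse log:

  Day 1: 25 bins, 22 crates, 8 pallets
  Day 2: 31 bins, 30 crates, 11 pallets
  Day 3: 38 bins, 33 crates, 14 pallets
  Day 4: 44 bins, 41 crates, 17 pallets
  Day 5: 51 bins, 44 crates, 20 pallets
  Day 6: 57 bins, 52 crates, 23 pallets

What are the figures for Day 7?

Bins: alternating steps +6, +7, +6, +7, …; 25, 31, 38, 44, 51, 57 → 64.
Crates goes 22, 30, 33, 41, 44, 52 → 55 (alternating steps +8, +3, +8, +3, …).
Pallets: +3 each step, so 8, 11, 14, 17, 20, 23 → 26.
So the next line is 64 bins, 55 crates, 26 pallets.

64 bins, 55 crates, 26 pallets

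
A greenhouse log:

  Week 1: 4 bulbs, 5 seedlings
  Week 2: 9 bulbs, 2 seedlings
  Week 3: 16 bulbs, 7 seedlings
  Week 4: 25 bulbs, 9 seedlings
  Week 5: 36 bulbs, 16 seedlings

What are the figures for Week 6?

49 bulbs, 25 seedlings

Bulbs — perfect squares: 2², 3², 4², …: 4, 9, 16, 25, 36 → 49.
Seedlings — each term is the sum of the two before it: 5, 2, 7, 9, 16 → 25.
So the next row is 49 bulbs, 25 seedlings.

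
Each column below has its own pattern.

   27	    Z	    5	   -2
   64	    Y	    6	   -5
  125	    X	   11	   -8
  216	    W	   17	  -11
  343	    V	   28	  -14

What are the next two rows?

512  U  45  -17; 729  T  73  -20

First component: 27, 64, 125, 216, 343 → 512 → 729 (perfect cubes: 3³, 4³, 5³, …).
Letter — letters move back 1 place in the alphabet: Z, Y, X, W, V → U → T.
Third component: 5, 6, 11, 17, 28 → 45 → 73 (each term is the sum of the two before it).
Fourth component: -2, -5, -8, -11, -14 → -17 → -20 (−3 each step).
Putting the parts together: 512  U  45  -17 and then 729  T  73  -20.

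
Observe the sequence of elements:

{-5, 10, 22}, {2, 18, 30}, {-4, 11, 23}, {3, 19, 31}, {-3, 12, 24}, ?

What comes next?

{4, 20, 32}

First entry: alternating steps +7, −6, +7, −6, …, so -5, 2, -4, 3, -3 → 4.
Second entry goes 10, 18, 11, 19, 12 → 20 (alternating steps +8, −7, +8, −7, …).
Third entry — always 12 more than the second entry: 22, 30, 23, 31, 24 → 32.
So the next element is {4, 20, 32}.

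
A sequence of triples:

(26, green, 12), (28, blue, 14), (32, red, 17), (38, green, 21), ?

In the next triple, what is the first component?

46

First component — differences are 2, 4, 6, … (increasing by 2 each time): 26, 28, 32, 38 → 46.
Colour goes green, blue, red, green → blue (repeats green → blue → red).
Third component: differences are 2, 3, 4, … (increasing by 1 each time); 12, 14, 17, 21 → 26.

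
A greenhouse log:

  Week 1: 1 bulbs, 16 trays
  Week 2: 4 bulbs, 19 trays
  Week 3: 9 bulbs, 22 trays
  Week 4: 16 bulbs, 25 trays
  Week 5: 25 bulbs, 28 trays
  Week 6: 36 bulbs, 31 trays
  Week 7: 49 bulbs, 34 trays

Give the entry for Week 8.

Bulbs: perfect squares: 1², 2², 3², …, so 1, 4, 9, 16, 25, 36, 49 → 64.
Trays goes 16, 19, 22, 25, 28, 31, 34 → 37 (+3 each step).
Combining the parts gives 64 bulbs, 37 trays.

64 bulbs, 37 trays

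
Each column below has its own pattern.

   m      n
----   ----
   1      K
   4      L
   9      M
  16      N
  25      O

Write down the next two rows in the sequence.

36  P; 49  Q

Column m: 1, 4, 9, 16, 25 → 36 → 49 (perfect squares: 1², 2², 3², …).
Column n: letters move forward 1 place in the alphabet, so K, L, M, N, O → P → Q.
So the next two rows are 36  P and 49  Q.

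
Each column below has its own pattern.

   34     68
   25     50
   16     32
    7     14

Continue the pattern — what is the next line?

First component — −9 each step: 34, 25, 16, 7 → -2.
Second component: 68, 50, 32, 14 → -4 (always 2 × the first component).
So the next line is -2  -4.

-2  -4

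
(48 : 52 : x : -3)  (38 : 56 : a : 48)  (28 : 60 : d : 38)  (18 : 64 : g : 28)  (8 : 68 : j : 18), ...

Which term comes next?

(-2 : 72 : m : 8)

First entry: −10 each step, so 48, 38, 28, 18, 8 → -2.
For the second entry, +4 each step: 52, 56, 60, 64, 68 → 72.
Letter goes x, a, d, g, j → m (letters move forward 3 places in the alphabet, wrapping Z→A).
Fourth entry: always the previous value of the first entry; -3, 48, 38, 28, 18 → 8.
Putting it together: (-2 : 72 : m : 8).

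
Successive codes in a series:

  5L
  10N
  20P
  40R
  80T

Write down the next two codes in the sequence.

For the first component, ×2 each step: 5, 10, 20, 40, 80 → 160 → 320.
Letter — letters move forward 2 places in the alphabet: L, N, P, R, T → V → X.
Putting the parts together: 160V and then 320X.

160V then 320X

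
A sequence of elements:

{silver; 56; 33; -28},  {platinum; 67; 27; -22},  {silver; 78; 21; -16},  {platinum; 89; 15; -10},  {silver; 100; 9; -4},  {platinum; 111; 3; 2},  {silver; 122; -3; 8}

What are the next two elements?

{platinum; 133; -9; 14}, {silver; 144; -15; 20}

Metal: alternates silver ↔ platinum; silver, platinum, silver, platinum, silver, platinum, silver → platinum → silver.
Second part: +11 each step; 56, 67, 78, 89, 100, 111, 122 → 133 → 144.
For the third part, −6 each step: 33, 27, 21, 15, 9, 3, -3 → -9 → -15.
Fourth part: +6 each step; -28, -22, -16, -10, -4, 2, 8 → 14 → 20.
Putting the parts together: {platinum; 133; -9; 14} and then {silver; 144; -15; 20}.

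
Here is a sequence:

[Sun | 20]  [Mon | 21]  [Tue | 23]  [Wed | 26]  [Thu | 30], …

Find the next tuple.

[Fri | 35]

Day — runs through the weekdays Mon→Sun: Sun, Mon, Tue, Wed, Thu → Fri.
Second part: 20, 21, 23, 26, 30 → 35 (differences are 1, 2, 3, … (increasing by 1 each time)).
Putting it together: [Fri | 35].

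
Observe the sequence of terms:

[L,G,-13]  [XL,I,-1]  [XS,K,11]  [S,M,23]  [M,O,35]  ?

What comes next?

[L,Q,47]

Size goes L, XL, XS, S, M → L (runs through clothing sizes XS→XL).
Letter: letters move forward 2 places in the alphabet; G, I, K, M, O → Q.
Third entry goes -13, -1, 11, 23, 35 → 47 (+12 each step).
Putting it together: [L,Q,47].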